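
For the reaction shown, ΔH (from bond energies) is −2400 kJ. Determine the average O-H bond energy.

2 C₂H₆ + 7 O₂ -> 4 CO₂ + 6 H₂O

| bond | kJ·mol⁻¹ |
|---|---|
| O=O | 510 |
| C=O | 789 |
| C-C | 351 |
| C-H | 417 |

Let D be the O-H bond energy.
Σ(broken) = 2×351 + 12×417 + 7×510 = 9276
Σ(formed) = 8×789 + 12×D = 6312 + 12D
ΔH = Σ(broken) − Σ(formed) = (9276) − (6312 + 12D) = +2964 − 12D
Setting this equal to −2400 kJ gives 12D = 5364, so D = 447 kJ/mol.

D(O-H) ≈ 447 kJ/mol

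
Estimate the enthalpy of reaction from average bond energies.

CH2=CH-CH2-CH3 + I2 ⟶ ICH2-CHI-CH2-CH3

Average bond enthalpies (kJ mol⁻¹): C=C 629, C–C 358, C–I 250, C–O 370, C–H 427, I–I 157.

ΔH ≈ −72 kJ

Bonds broken (reactants):
  C–C: 2 × 358 = 716
  C–H: 8 × 427 = 3416
  C=C: 1 × 629 = 629
  I–I: 1 × 157 = 157
  Σ(broken) = 4918 kJ
Bonds formed (products):
  C–C: 3 × 358 = 1074
  C–H: 8 × 427 = 3416
  C–I: 2 × 250 = 500
  Σ(formed) = 4990 kJ
ΔH = Σ(broken) − Σ(formed) = 4918 − 4990 = −72 kJ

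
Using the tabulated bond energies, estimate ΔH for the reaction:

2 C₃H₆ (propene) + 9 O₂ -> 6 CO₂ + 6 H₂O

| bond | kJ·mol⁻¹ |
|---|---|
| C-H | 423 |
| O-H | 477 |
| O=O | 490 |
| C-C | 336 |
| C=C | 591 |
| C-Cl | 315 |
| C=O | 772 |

ΔH ≈ −3648 kJ

Bonds broken (reactants):
  C-C: 2 × 336 = 672
  C-H: 12 × 423 = 5076
  C=C: 2 × 591 = 1182
  O=O: 9 × 490 = 4410
  Σ(broken) = 11340 kJ
Bonds formed (products):
  C=O: 12 × 772 = 9264
  O-H: 12 × 477 = 5724
  Σ(formed) = 14988 kJ
ΔH = Σ(broken) − Σ(formed) = 11340 − 14988 = −3648 kJ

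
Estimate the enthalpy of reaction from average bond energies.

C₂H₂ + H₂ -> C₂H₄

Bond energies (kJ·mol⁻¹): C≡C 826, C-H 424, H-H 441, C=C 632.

Bonds broken (reactants):
  C≡C: 1 × 826 = 826
  C-H: 2 × 424 = 848
  H-H: 1 × 441 = 441
  Σ(broken) = 2115 kJ
Bonds formed (products):
  C-H: 4 × 424 = 1696
  C=C: 1 × 632 = 632
  Σ(formed) = 2328 kJ
ΔH = Σ(broken) − Σ(formed) = 2115 − 2328 = −213 kJ

ΔH ≈ −213 kJ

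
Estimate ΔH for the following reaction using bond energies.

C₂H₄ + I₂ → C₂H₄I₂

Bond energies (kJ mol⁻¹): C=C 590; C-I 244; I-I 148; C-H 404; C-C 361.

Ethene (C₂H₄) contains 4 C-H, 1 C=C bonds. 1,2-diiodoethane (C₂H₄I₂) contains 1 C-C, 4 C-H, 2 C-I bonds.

ΔH ≈ −111 kJ

Bonds broken (reactants):
  C-H: 4 × 404 = 1616
  C=C: 1 × 590 = 590
  I-I: 1 × 148 = 148
  Σ(broken) = 2354 kJ
Bonds formed (products):
  C-C: 1 × 361 = 361
  C-H: 4 × 404 = 1616
  C-I: 2 × 244 = 488
  Σ(formed) = 2465 kJ
ΔH = Σ(broken) − Σ(formed) = 2354 − 2465 = −111 kJ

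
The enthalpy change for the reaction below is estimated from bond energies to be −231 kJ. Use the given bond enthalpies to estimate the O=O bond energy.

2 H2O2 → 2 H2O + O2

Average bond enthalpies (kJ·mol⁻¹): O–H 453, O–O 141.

Let D be the O=O bond energy.
Σ(broken) = 4×453 + 2×141 = 2094
Σ(formed) = 4×453 + 1×D = 1812 + D
ΔH = Σ(broken) − Σ(formed) = (2094) − (1812 + D) = +282 − D
Setting this equal to −231 kJ gives D = 513 kJ/mol.

D(O=O) ≈ 513 kJ/mol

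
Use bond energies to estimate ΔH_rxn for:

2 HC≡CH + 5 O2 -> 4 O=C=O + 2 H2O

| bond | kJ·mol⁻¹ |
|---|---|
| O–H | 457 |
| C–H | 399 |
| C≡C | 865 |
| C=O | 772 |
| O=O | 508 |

Bonds broken (reactants):
  C≡C: 2 × 865 = 1730
  C–H: 4 × 399 = 1596
  O=O: 5 × 508 = 2540
  Σ(broken) = 5866 kJ
Bonds formed (products):
  C=O: 8 × 772 = 6176
  O–H: 4 × 457 = 1828
  Σ(formed) = 8004 kJ
ΔH = Σ(broken) − Σ(formed) = 5866 − 8004 = −2138 kJ

ΔH ≈ −2138 kJ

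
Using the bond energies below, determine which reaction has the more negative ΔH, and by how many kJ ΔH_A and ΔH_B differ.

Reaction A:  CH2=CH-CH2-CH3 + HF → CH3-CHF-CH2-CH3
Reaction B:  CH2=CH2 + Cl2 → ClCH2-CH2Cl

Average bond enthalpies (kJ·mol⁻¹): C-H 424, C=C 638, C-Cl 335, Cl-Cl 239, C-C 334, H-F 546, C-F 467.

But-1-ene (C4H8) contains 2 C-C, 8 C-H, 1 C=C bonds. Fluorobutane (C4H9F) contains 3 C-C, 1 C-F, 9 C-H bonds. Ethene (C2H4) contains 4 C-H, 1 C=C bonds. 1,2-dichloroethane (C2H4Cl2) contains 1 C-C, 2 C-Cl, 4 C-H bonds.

Reaction A:
  Bonds broken (reactants):
    C-C: 2 × 334 = 668
    C-H: 8 × 424 = 3392
    C=C: 1 × 638 = 638
    H-F: 1 × 546 = 546
    Σ(broken) = 5244 kJ
  Bonds formed (products):
    C-C: 3 × 334 = 1002
    C-F: 1 × 467 = 467
    C-H: 9 × 424 = 3816
    Σ(formed) = 5285 kJ
  ΔH_A = 5244 − 5285 = −41 kJ
Reaction B:
  Bonds broken (reactants):
    C-H: 4 × 424 = 1696
    C=C: 1 × 638 = 638
    Cl-Cl: 1 × 239 = 239
    Σ(broken) = 2573 kJ
  Bonds formed (products):
    C-C: 1 × 334 = 334
    C-Cl: 2 × 335 = 670
    C-H: 4 × 424 = 1696
    Σ(formed) = 2700 kJ
  ΔH_B = 2573 − 2700 = −127 kJ
ΔH_A − ΔH_B = +86 kJ, so reaction B has the more negative ΔH; |ΔH_A − ΔH_B| = 86 kJ.

Reaction B, by 86 kJ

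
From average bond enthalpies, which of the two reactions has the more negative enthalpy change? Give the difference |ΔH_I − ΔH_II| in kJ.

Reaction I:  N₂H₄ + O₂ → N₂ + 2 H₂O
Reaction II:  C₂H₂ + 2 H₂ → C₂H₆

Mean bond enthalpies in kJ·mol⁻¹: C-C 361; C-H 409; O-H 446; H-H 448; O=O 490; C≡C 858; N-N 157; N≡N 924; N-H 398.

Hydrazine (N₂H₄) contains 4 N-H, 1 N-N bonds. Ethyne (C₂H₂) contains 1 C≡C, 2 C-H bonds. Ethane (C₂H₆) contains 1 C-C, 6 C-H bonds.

Reaction I:
  Bonds broken (reactants):
    N-H: 4 × 398 = 1592
    N-N: 1 × 157 = 157
    O=O: 1 × 490 = 490
    Σ(broken) = 2239 kJ
  Bonds formed (products):
    N≡N: 1 × 924 = 924
    O-H: 4 × 446 = 1784
    Σ(formed) = 2708 kJ
  ΔH_I = 2239 − 2708 = −469 kJ
Reaction II:
  Bonds broken (reactants):
    C≡C: 1 × 858 = 858
    C-H: 2 × 409 = 818
    H-H: 2 × 448 = 896
    Σ(broken) = 2572 kJ
  Bonds formed (products):
    C-C: 1 × 361 = 361
    C-H: 6 × 409 = 2454
    Σ(formed) = 2815 kJ
  ΔH_II = 2572 − 2815 = −243 kJ
ΔH_I − ΔH_II = −226 kJ, so reaction I has the more negative ΔH; |ΔH_I − ΔH_II| = 226 kJ.

Reaction I, by 226 kJ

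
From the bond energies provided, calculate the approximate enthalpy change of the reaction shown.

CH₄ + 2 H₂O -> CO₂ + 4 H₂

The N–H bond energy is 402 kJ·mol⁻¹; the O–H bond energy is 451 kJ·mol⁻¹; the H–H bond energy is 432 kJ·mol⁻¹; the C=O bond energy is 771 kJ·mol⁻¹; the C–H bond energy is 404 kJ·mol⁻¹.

ΔH ≈ +150 kJ

Bonds broken (reactants):
  C–H: 4 × 404 = 1616
  O–H: 4 × 451 = 1804
  Σ(broken) = 3420 kJ
Bonds formed (products):
  C=O: 2 × 771 = 1542
  H–H: 4 × 432 = 1728
  Σ(formed) = 3270 kJ
ΔH = Σ(broken) − Σ(formed) = 3420 − 3270 = +150 kJ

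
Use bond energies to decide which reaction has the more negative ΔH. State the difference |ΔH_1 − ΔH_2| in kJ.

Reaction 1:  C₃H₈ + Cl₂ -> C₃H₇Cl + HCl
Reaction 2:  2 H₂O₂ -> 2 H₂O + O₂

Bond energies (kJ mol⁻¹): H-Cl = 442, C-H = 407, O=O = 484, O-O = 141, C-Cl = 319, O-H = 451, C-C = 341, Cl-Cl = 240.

Reaction 1:
  Bonds broken (reactants):
    C-C: 2 × 341 = 682
    C-H: 8 × 407 = 3256
    Cl-Cl: 1 × 240 = 240
    Σ(broken) = 4178 kJ
  Bonds formed (products):
    C-C: 2 × 341 = 682
    C-Cl: 1 × 319 = 319
    C-H: 7 × 407 = 2849
    H-Cl: 1 × 442 = 442
    Σ(formed) = 4292 kJ
  ΔH_1 = 4178 − 4292 = −114 kJ
Reaction 2:
  Bonds broken (reactants):
    O-H: 4 × 451 = 1804
    O-O: 2 × 141 = 282
    Σ(broken) = 2086 kJ
  Bonds formed (products):
    O-H: 4 × 451 = 1804
    O=O: 1 × 484 = 484
    Σ(formed) = 2288 kJ
  ΔH_2 = 2086 − 2288 = −202 kJ
ΔH_1 − ΔH_2 = +88 kJ, so reaction 2 has the more negative ΔH; |ΔH_1 − ΔH_2| = 88 kJ.

Reaction 2, by 88 kJ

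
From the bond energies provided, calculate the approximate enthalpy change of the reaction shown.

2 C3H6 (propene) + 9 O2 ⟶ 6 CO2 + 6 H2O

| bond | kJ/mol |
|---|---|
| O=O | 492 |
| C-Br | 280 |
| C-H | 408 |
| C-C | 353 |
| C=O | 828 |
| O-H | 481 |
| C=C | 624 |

ΔH ≈ −4430 kJ

Bonds broken (reactants):
  C-C: 2 × 353 = 706
  C-H: 12 × 408 = 4896
  C=C: 2 × 624 = 1248
  O=O: 9 × 492 = 4428
  Σ(broken) = 11278 kJ
Bonds formed (products):
  C=O: 12 × 828 = 9936
  O-H: 12 × 481 = 5772
  Σ(formed) = 15708 kJ
ΔH = Σ(broken) − Σ(formed) = 11278 − 15708 = −4430 kJ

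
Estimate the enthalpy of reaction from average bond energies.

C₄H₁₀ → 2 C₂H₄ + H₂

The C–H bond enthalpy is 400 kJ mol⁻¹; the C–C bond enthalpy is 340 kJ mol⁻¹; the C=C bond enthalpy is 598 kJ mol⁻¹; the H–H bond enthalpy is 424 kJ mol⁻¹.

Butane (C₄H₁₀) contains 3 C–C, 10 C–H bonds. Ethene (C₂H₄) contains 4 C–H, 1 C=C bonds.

ΔH ≈ +200 kJ

Bonds broken (reactants):
  C–C: 3 × 340 = 1020
  C–H: 10 × 400 = 4000
  Σ(broken) = 5020 kJ
Bonds formed (products):
  C–H: 8 × 400 = 3200
  C=C: 2 × 598 = 1196
  H–H: 1 × 424 = 424
  Σ(formed) = 4820 kJ
ΔH = Σ(broken) − Σ(formed) = 5020 − 4820 = +200 kJ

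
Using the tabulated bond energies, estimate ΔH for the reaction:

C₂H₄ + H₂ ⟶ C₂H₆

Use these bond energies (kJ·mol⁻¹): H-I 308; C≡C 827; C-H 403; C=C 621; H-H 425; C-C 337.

Bonds broken (reactants):
  C-H: 4 × 403 = 1612
  C=C: 1 × 621 = 621
  H-H: 1 × 425 = 425
  Σ(broken) = 2658 kJ
Bonds formed (products):
  C-C: 1 × 337 = 337
  C-H: 6 × 403 = 2418
  Σ(formed) = 2755 kJ
ΔH = Σ(broken) − Σ(formed) = 2658 − 2755 = −97 kJ

ΔH ≈ −97 kJ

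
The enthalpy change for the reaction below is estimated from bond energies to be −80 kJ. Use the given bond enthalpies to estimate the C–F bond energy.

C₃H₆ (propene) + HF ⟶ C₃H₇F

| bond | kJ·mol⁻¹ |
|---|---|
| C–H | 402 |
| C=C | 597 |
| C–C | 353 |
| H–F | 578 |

D(C–F) ≈ 500 kJ/mol

Let D be the C–F bond energy.
Σ(broken) = 1×353 + 6×402 + 1×597 + 1×578 = 3940
Σ(formed) = 2×353 + 1×D + 7×402 = 3520 + D
ΔH = Σ(broken) − Σ(formed) = (3940) − (3520 + D) = +420 − D
Setting this equal to −80 kJ gives D = 500 kJ/mol.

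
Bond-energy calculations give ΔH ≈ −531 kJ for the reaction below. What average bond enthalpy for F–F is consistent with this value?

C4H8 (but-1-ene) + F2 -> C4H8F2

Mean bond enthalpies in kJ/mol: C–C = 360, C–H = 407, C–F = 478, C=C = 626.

Let D be the F–F bond energy.
Σ(broken) = 2×360 + 8×407 + 1×626 + 1×D = 4602 + D
Σ(formed) = 3×360 + 2×478 + 8×407 = 5292
ΔH = Σ(broken) − Σ(formed) = (4602 + D) − (5292) = −690 + D
Setting this equal to −531 kJ gives D = 159 kJ/mol.

D(F–F) ≈ 159 kJ/mol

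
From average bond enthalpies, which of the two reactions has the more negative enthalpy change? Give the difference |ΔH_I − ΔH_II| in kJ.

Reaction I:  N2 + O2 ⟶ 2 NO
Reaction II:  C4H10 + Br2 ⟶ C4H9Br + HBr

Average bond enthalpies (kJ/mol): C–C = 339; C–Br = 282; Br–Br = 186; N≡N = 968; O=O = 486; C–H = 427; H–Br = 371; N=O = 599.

Reaction I:
  Bonds broken (reactants):
    N≡N: 1 × 968 = 968
    O=O: 1 × 486 = 486
    Σ(broken) = 1454 kJ
  Bonds formed (products):
    N=O: 2 × 599 = 1198
    Σ(formed) = 1198 kJ
  ΔH_I = 1454 − 1198 = +256 kJ
Reaction II:
  Bonds broken (reactants):
    Br–Br: 1 × 186 = 186
    C–C: 3 × 339 = 1017
    C–H: 10 × 427 = 4270
    Σ(broken) = 5473 kJ
  Bonds formed (products):
    C–Br: 1 × 282 = 282
    C–C: 3 × 339 = 1017
    C–H: 9 × 427 = 3843
    H–Br: 1 × 371 = 371
    Σ(formed) = 5513 kJ
  ΔH_II = 5473 − 5513 = −40 kJ
ΔH_I − ΔH_II = +296 kJ, so reaction II has the more negative ΔH; |ΔH_I − ΔH_II| = 296 kJ.

Reaction II, by 296 kJ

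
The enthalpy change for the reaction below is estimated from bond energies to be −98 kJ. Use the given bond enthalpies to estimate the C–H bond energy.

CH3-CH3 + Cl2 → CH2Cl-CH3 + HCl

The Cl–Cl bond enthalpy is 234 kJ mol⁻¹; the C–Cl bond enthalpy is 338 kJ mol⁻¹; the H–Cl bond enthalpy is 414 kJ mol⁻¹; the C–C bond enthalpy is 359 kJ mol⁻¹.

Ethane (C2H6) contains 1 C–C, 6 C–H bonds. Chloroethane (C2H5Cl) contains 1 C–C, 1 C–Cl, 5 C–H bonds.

D(C–H) ≈ 420 kJ/mol

Let D be the C–H bond energy.
Σ(broken) = 1×359 + 6×D + 1×234 = 593 + 6D
Σ(formed) = 1×359 + 1×338 + 5×D + 1×414 = 1111 + 5D
ΔH = Σ(broken) − Σ(formed) = (593 + 6D) − (1111 + 5D) = −518 + D
Setting this equal to −98 kJ gives D = 420 kJ/mol.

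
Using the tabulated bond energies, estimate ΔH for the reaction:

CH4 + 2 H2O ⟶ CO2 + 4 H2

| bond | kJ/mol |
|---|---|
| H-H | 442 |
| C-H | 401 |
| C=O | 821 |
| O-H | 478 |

Bonds broken (reactants):
  C-H: 4 × 401 = 1604
  O-H: 4 × 478 = 1912
  Σ(broken) = 3516 kJ
Bonds formed (products):
  C=O: 2 × 821 = 1642
  H-H: 4 × 442 = 1768
  Σ(formed) = 3410 kJ
ΔH = Σ(broken) − Σ(formed) = 3516 − 3410 = +106 kJ

ΔH ≈ +106 kJ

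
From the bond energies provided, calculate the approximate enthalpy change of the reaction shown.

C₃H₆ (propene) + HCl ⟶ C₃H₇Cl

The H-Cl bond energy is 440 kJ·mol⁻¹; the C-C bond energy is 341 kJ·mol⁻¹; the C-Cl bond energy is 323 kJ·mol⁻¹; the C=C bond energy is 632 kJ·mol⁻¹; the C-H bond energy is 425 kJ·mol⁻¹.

ΔH ≈ −17 kJ

Bonds broken (reactants):
  C-C: 1 × 341 = 341
  C-H: 6 × 425 = 2550
  C=C: 1 × 632 = 632
  H-Cl: 1 × 440 = 440
  Σ(broken) = 3963 kJ
Bonds formed (products):
  C-C: 2 × 341 = 682
  C-Cl: 1 × 323 = 323
  C-H: 7 × 425 = 2975
  Σ(formed) = 3980 kJ
ΔH = Σ(broken) − Σ(formed) = 3963 − 3980 = −17 kJ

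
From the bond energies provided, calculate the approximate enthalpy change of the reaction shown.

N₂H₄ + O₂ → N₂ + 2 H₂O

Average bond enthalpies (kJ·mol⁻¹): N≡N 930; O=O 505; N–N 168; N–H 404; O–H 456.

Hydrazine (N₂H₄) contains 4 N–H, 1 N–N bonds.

ΔH ≈ −465 kJ

Bonds broken (reactants):
  N–H: 4 × 404 = 1616
  N–N: 1 × 168 = 168
  O=O: 1 × 505 = 505
  Σ(broken) = 2289 kJ
Bonds formed (products):
  N≡N: 1 × 930 = 930
  O–H: 4 × 456 = 1824
  Σ(formed) = 2754 kJ
ΔH = Σ(broken) − Σ(formed) = 2289 − 2754 = −465 kJ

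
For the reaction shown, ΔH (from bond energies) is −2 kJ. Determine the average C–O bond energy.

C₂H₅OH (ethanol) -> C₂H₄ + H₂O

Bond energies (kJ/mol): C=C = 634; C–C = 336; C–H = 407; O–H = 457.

Let D be the C–O bond energy.
Σ(broken) = 1×336 + 5×407 + 1×D + 1×457 = 2828 + D
Σ(formed) = 4×407 + 1×634 + 2×457 = 3176
ΔH = Σ(broken) − Σ(formed) = (2828 + D) − (3176) = −348 + D
Setting this equal to −2 kJ gives D = 346 kJ/mol.

D(C–O) ≈ 346 kJ/mol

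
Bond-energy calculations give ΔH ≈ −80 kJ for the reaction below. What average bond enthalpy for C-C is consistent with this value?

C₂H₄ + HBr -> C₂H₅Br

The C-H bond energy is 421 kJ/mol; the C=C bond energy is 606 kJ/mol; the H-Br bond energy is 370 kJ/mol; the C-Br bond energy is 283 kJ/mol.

D(C-C) ≈ 352 kJ/mol

Let D be the C-C bond energy.
Σ(broken) = 4×421 + 1×606 + 1×370 = 2660
Σ(formed) = 1×283 + 1×D + 5×421 = 2388 + D
ΔH = Σ(broken) − Σ(formed) = (2660) − (2388 + D) = +272 − D
Setting this equal to −80 kJ gives D = 352 kJ/mol.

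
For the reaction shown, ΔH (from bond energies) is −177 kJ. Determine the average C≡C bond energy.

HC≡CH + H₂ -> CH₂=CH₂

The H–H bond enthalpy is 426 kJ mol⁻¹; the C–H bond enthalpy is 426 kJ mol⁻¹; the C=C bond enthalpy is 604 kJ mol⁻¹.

D(C≡C) ≈ 853 kJ/mol

Let D be the C≡C bond energy.
Σ(broken) = 1×D + 2×426 + 1×426 = 1278 + D
Σ(formed) = 4×426 + 1×604 = 2308
ΔH = Σ(broken) − Σ(formed) = (1278 + D) − (2308) = −1030 + D
Setting this equal to −177 kJ gives D = 853 kJ/mol.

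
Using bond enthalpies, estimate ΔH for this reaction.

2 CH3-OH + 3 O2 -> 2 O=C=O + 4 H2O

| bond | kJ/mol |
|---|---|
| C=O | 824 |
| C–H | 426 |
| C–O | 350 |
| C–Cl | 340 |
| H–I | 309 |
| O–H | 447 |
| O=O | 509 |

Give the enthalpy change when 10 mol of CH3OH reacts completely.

ΔH = −5975 kJ

Bonds broken (reactants):
  C–H: 6 × 426 = 2556
  C–O: 2 × 350 = 700
  O–H: 2 × 447 = 894
  O=O: 3 × 509 = 1527
  Σ(broken) = 5677 kJ
Bonds formed (products):
  C=O: 4 × 824 = 3296
  O–H: 8 × 447 = 3576
  Σ(formed) = 6872 kJ
ΔH = Σ(broken) − Σ(formed) = 5677 − 6872 = −1195 kJ
For 5× the reaction as written: 5 × (−1195) = −5975 kJ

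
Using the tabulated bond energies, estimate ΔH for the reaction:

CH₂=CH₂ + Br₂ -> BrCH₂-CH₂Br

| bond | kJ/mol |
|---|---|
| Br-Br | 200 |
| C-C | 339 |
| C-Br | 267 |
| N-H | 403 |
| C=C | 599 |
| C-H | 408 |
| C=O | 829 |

Bonds broken (reactants):
  Br-Br: 1 × 200 = 200
  C-H: 4 × 408 = 1632
  C=C: 1 × 599 = 599
  Σ(broken) = 2431 kJ
Bonds formed (products):
  C-Br: 2 × 267 = 534
  C-C: 1 × 339 = 339
  C-H: 4 × 408 = 1632
  Σ(formed) = 2505 kJ
ΔH = Σ(broken) − Σ(formed) = 2431 − 2505 = −74 kJ

ΔH ≈ −74 kJ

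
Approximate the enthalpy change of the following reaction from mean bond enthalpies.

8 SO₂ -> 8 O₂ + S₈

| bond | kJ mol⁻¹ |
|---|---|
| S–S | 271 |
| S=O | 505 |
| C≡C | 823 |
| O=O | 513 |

ΔH ≈ +1808 kJ

Bonds broken (reactants):
  S=O: 16 × 505 = 8080
  Σ(broken) = 8080 kJ
Bonds formed (products):
  O=O: 8 × 513 = 4104
  S–S: 8 × 271 = 2168
  Σ(formed) = 6272 kJ
ΔH = Σ(broken) − Σ(formed) = 8080 − 6272 = +1808 kJ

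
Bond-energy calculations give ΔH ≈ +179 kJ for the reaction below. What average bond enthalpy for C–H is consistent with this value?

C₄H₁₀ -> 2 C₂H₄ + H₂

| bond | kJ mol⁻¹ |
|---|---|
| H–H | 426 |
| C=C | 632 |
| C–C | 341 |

D(C–H) ≈ 423 kJ/mol

Let D be the C–H bond energy.
Σ(broken) = 3×341 + 10×D = 1023 + 10D
Σ(formed) = 8×D + 2×632 + 1×426 = 1690 + 8D
ΔH = Σ(broken) − Σ(formed) = (1023 + 10D) − (1690 + 8D) = −667 + 2D
Setting this equal to +179 kJ gives 2D = 846, so D = 423 kJ/mol.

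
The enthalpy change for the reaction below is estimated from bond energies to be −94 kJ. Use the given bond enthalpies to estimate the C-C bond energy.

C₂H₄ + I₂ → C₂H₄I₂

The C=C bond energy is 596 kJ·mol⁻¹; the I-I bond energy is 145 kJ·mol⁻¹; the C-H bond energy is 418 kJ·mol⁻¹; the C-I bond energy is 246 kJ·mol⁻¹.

Let D be the C-C bond energy.
Σ(broken) = 4×418 + 1×596 + 1×145 = 2413
Σ(formed) = 1×D + 4×418 + 2×246 = 2164 + D
ΔH = Σ(broken) − Σ(formed) = (2413) − (2164 + D) = +249 − D
Setting this equal to −94 kJ gives D = 343 kJ/mol.

D(C-C) ≈ 343 kJ/mol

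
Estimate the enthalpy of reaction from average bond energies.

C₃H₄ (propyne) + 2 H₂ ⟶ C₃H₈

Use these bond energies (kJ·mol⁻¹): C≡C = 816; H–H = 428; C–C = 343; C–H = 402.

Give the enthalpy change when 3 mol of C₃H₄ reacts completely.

ΔH = −837 kJ

Bonds broken (reactants):
  C≡C: 1 × 816 = 816
  C–C: 1 × 343 = 343
  C–H: 4 × 402 = 1608
  H–H: 2 × 428 = 856
  Σ(broken) = 3623 kJ
Bonds formed (products):
  C–C: 2 × 343 = 686
  C–H: 8 × 402 = 3216
  Σ(formed) = 3902 kJ
ΔH = Σ(broken) − Σ(formed) = 3623 − 3902 = −279 kJ
For 3× the reaction as written: 3 × (−279) = −837 kJ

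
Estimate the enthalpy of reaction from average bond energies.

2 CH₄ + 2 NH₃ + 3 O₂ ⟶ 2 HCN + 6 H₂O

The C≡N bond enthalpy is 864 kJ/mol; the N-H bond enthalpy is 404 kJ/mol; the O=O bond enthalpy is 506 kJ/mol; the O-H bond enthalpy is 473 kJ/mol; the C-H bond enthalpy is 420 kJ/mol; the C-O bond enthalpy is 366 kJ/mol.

Bonds broken (reactants):
  C-H: 8 × 420 = 3360
  N-H: 6 × 404 = 2424
  O=O: 3 × 506 = 1518
  Σ(broken) = 7302 kJ
Bonds formed (products):
  C≡N: 2 × 864 = 1728
  C-H: 2 × 420 = 840
  O-H: 12 × 473 = 5676
  Σ(formed) = 8244 kJ
ΔH = Σ(broken) − Σ(formed) = 7302 − 8244 = −942 kJ

ΔH ≈ −942 kJ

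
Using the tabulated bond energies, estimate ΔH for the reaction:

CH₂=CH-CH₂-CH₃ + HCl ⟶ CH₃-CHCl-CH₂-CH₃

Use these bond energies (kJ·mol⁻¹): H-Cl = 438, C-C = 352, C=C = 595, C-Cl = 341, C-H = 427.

Bonds broken (reactants):
  C-C: 2 × 352 = 704
  C-H: 8 × 427 = 3416
  C=C: 1 × 595 = 595
  H-Cl: 1 × 438 = 438
  Σ(broken) = 5153 kJ
Bonds formed (products):
  C-C: 3 × 352 = 1056
  C-Cl: 1 × 341 = 341
  C-H: 9 × 427 = 3843
  Σ(formed) = 5240 kJ
ΔH = Σ(broken) − Σ(formed) = 5153 − 5240 = −87 kJ

ΔH ≈ −87 kJ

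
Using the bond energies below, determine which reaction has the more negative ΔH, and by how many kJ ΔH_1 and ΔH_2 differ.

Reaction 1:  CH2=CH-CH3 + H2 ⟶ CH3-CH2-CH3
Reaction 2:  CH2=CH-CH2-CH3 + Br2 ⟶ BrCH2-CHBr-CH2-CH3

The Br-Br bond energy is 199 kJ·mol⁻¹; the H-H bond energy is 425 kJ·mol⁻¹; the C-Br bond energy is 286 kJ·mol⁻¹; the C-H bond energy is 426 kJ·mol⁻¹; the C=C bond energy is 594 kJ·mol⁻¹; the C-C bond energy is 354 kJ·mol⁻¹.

Reaction 1:
  Bonds broken (reactants):
    C-C: 1 × 354 = 354
    C-H: 6 × 426 = 2556
    C=C: 1 × 594 = 594
    H-H: 1 × 425 = 425
    Σ(broken) = 3929 kJ
  Bonds formed (products):
    C-C: 2 × 354 = 708
    C-H: 8 × 426 = 3408
    Σ(formed) = 4116 kJ
  ΔH_1 = 3929 − 4116 = −187 kJ
Reaction 2:
  Bonds broken (reactants):
    Br-Br: 1 × 199 = 199
    C-C: 2 × 354 = 708
    C-H: 8 × 426 = 3408
    C=C: 1 × 594 = 594
    Σ(broken) = 4909 kJ
  Bonds formed (products):
    C-Br: 2 × 286 = 572
    C-C: 3 × 354 = 1062
    C-H: 8 × 426 = 3408
    Σ(formed) = 5042 kJ
  ΔH_2 = 4909 − 5042 = −133 kJ
ΔH_1 − ΔH_2 = −54 kJ, so reaction 1 has the more negative ΔH; |ΔH_1 − ΔH_2| = 54 kJ.

Reaction 1, by 54 kJ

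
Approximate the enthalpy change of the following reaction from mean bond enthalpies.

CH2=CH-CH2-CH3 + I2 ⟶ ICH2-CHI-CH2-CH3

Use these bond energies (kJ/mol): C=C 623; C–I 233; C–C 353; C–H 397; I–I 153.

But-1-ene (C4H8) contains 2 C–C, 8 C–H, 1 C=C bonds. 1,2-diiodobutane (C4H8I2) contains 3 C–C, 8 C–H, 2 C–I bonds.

ΔH ≈ −43 kJ

Bonds broken (reactants):
  C–C: 2 × 353 = 706
  C–H: 8 × 397 = 3176
  C=C: 1 × 623 = 623
  I–I: 1 × 153 = 153
  Σ(broken) = 4658 kJ
Bonds formed (products):
  C–C: 3 × 353 = 1059
  C–H: 8 × 397 = 3176
  C–I: 2 × 233 = 466
  Σ(formed) = 4701 kJ
ΔH = Σ(broken) − Σ(formed) = 4658 − 4701 = −43 kJ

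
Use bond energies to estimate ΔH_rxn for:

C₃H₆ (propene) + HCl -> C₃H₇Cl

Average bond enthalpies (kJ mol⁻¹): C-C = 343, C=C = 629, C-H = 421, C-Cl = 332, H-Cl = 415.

Bonds broken (reactants):
  C-C: 1 × 343 = 343
  C-H: 6 × 421 = 2526
  C=C: 1 × 629 = 629
  H-Cl: 1 × 415 = 415
  Σ(broken) = 3913 kJ
Bonds formed (products):
  C-C: 2 × 343 = 686
  C-Cl: 1 × 332 = 332
  C-H: 7 × 421 = 2947
  Σ(formed) = 3965 kJ
ΔH = Σ(broken) − Σ(formed) = 3913 − 3965 = −52 kJ

ΔH ≈ −52 kJ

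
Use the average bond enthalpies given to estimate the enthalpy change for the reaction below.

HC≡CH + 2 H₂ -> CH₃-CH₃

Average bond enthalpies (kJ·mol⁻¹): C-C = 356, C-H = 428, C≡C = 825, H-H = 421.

ΔH ≈ −401 kJ

Bonds broken (reactants):
  C≡C: 1 × 825 = 825
  C-H: 2 × 428 = 856
  H-H: 2 × 421 = 842
  Σ(broken) = 2523 kJ
Bonds formed (products):
  C-C: 1 × 356 = 356
  C-H: 6 × 428 = 2568
  Σ(formed) = 2924 kJ
ΔH = Σ(broken) − Σ(formed) = 2523 − 2924 = −401 kJ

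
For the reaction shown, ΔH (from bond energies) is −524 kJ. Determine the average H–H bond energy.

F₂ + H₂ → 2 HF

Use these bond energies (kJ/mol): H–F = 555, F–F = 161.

Let D be the H–H bond energy.
Σ(broken) = 1×161 + 1×D = 161 + D
Σ(formed) = 2×555 = 1110
ΔH = Σ(broken) − Σ(formed) = (161 + D) − (1110) = −949 + D
Setting this equal to −524 kJ gives D = 425 kJ/mol.

D(H–H) ≈ 425 kJ/mol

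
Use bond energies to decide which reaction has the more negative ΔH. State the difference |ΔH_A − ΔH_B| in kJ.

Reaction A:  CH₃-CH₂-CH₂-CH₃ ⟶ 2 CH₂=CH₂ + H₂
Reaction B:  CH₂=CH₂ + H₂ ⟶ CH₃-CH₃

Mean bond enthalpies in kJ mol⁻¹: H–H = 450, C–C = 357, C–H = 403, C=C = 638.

Reaction A:
  Bonds broken (reactants):
    C–C: 3 × 357 = 1071
    C–H: 10 × 403 = 4030
    Σ(broken) = 5101 kJ
  Bonds formed (products):
    C–H: 8 × 403 = 3224
    C=C: 2 × 638 = 1276
    H–H: 1 × 450 = 450
    Σ(formed) = 4950 kJ
  ΔH_A = 5101 − 4950 = +151 kJ
Reaction B:
  Bonds broken (reactants):
    C–H: 4 × 403 = 1612
    C=C: 1 × 638 = 638
    H–H: 1 × 450 = 450
    Σ(broken) = 2700 kJ
  Bonds formed (products):
    C–C: 1 × 357 = 357
    C–H: 6 × 403 = 2418
    Σ(formed) = 2775 kJ
  ΔH_B = 2700 − 2775 = −75 kJ
ΔH_A − ΔH_B = +226 kJ, so reaction B has the more negative ΔH; |ΔH_A − ΔH_B| = 226 kJ.

Reaction B, by 226 kJ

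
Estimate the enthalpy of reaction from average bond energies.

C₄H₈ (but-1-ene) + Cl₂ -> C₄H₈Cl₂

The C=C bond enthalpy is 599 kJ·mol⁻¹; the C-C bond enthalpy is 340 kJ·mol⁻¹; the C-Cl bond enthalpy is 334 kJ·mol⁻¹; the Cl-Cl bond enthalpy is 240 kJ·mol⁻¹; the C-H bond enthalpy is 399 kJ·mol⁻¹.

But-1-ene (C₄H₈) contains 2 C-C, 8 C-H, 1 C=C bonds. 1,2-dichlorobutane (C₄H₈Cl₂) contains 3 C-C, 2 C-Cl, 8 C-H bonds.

Bonds broken (reactants):
  C-C: 2 × 340 = 680
  C-H: 8 × 399 = 3192
  C=C: 1 × 599 = 599
  Cl-Cl: 1 × 240 = 240
  Σ(broken) = 4711 kJ
Bonds formed (products):
  C-C: 3 × 340 = 1020
  C-Cl: 2 × 334 = 668
  C-H: 8 × 399 = 3192
  Σ(formed) = 4880 kJ
ΔH = Σ(broken) − Σ(formed) = 4711 − 4880 = −169 kJ

ΔH ≈ −169 kJ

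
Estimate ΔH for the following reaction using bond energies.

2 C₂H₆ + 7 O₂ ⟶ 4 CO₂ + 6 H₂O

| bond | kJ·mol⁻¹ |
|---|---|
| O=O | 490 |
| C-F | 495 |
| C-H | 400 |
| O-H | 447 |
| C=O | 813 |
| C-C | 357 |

Bonds broken (reactants):
  C-C: 2 × 357 = 714
  C-H: 12 × 400 = 4800
  O=O: 7 × 490 = 3430
  Σ(broken) = 8944 kJ
Bonds formed (products):
  C=O: 8 × 813 = 6504
  O-H: 12 × 447 = 5364
  Σ(formed) = 11868 kJ
ΔH = Σ(broken) − Σ(formed) = 8944 − 11868 = −2924 kJ

ΔH ≈ −2924 kJ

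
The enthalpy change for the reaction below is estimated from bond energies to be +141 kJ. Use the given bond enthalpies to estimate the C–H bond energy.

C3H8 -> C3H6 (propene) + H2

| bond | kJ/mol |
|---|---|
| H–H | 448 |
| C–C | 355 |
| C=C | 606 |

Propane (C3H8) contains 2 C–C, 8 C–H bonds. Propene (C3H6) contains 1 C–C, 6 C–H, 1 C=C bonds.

D(C–H) ≈ 420 kJ/mol

Let D be the C–H bond energy.
Σ(broken) = 2×355 + 8×D = 710 + 8D
Σ(formed) = 1×355 + 6×D + 1×606 + 1×448 = 1409 + 6D
ΔH = Σ(broken) − Σ(formed) = (710 + 8D) − (1409 + 6D) = −699 + 2D
Setting this equal to +141 kJ gives 2D = 840, so D = 420 kJ/mol.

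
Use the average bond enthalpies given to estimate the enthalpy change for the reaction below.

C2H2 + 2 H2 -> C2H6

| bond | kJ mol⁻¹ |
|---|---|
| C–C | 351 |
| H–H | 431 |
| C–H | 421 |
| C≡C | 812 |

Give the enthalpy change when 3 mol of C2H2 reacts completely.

Bonds broken (reactants):
  C≡C: 1 × 812 = 812
  C–H: 2 × 421 = 842
  H–H: 2 × 431 = 862
  Σ(broken) = 2516 kJ
Bonds formed (products):
  C–C: 1 × 351 = 351
  C–H: 6 × 421 = 2526
  Σ(formed) = 2877 kJ
ΔH = Σ(broken) − Σ(formed) = 2516 − 2877 = −361 kJ
For 3× the reaction as written: 3 × (−361) = −1083 kJ

ΔH = −1083 kJ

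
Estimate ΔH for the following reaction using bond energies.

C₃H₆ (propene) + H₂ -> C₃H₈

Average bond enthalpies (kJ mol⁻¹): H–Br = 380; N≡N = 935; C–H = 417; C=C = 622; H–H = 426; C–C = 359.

ΔH ≈ −145 kJ

Bonds broken (reactants):
  C–C: 1 × 359 = 359
  C–H: 6 × 417 = 2502
  C=C: 1 × 622 = 622
  H–H: 1 × 426 = 426
  Σ(broken) = 3909 kJ
Bonds formed (products):
  C–C: 2 × 359 = 718
  C–H: 8 × 417 = 3336
  Σ(formed) = 4054 kJ
ΔH = Σ(broken) − Σ(formed) = 3909 − 4054 = −145 kJ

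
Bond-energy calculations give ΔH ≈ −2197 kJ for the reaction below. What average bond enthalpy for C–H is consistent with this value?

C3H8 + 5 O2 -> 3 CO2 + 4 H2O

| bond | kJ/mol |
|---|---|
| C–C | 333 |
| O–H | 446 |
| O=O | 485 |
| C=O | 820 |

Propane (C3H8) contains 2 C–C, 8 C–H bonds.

Let D be the C–H bond energy.
Σ(broken) = 2×333 + 8×D + 5×485 = 3091 + 8D
Σ(formed) = 6×820 + 8×446 = 8488
ΔH = Σ(broken) − Σ(formed) = (3091 + 8D) − (8488) = −5397 + 8D
Setting this equal to −2197 kJ gives 8D = 3200, so D = 400 kJ/mol.

D(C–H) ≈ 400 kJ/mol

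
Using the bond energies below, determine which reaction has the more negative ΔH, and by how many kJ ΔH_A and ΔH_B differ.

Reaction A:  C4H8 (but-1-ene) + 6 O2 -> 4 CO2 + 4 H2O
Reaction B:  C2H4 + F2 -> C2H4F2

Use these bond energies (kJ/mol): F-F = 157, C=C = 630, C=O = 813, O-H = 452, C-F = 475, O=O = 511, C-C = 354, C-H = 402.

Reaction A, by 1983 kJ

Reaction A:
  Bonds broken (reactants):
    C-C: 2 × 354 = 708
    C-H: 8 × 402 = 3216
    C=C: 1 × 630 = 630
    O=O: 6 × 511 = 3066
    Σ(broken) = 7620 kJ
  Bonds formed (products):
    C=O: 8 × 813 = 6504
    O-H: 8 × 452 = 3616
    Σ(formed) = 10120 kJ
  ΔH_A = 7620 − 10120 = −2500 kJ
Reaction B:
  Bonds broken (reactants):
    C-H: 4 × 402 = 1608
    C=C: 1 × 630 = 630
    F-F: 1 × 157 = 157
    Σ(broken) = 2395 kJ
  Bonds formed (products):
    C-C: 1 × 354 = 354
    C-F: 2 × 475 = 950
    C-H: 4 × 402 = 1608
    Σ(formed) = 2912 kJ
  ΔH_B = 2395 − 2912 = −517 kJ
ΔH_A − ΔH_B = −1983 kJ, so reaction A has the more negative ΔH; |ΔH_A − ΔH_B| = 1983 kJ.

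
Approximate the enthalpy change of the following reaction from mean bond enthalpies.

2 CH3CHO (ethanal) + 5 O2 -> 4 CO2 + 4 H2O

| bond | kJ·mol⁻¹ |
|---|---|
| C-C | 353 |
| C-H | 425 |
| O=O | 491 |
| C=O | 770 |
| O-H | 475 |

ΔH ≈ −1859 kJ

Bonds broken (reactants):
  C-C: 2 × 353 = 706
  C-H: 8 × 425 = 3400
  C=O: 2 × 770 = 1540
  O=O: 5 × 491 = 2455
  Σ(broken) = 8101 kJ
Bonds formed (products):
  C=O: 8 × 770 = 6160
  O-H: 8 × 475 = 3800
  Σ(formed) = 9960 kJ
ΔH = Σ(broken) − Σ(formed) = 8101 − 9960 = −1859 kJ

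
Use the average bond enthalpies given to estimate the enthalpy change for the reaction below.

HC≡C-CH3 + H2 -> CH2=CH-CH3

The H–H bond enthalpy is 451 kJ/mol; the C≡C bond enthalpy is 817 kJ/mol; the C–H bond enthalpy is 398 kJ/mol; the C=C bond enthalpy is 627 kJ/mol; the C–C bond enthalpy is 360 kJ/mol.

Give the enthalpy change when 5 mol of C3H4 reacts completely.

Bonds broken (reactants):
  C≡C: 1 × 817 = 817
  C–C: 1 × 360 = 360
  C–H: 4 × 398 = 1592
  H–H: 1 × 451 = 451
  Σ(broken) = 3220 kJ
Bonds formed (products):
  C–C: 1 × 360 = 360
  C–H: 6 × 398 = 2388
  C=C: 1 × 627 = 627
  Σ(formed) = 3375 kJ
ΔH = Σ(broken) − Σ(formed) = 3220 − 3375 = −155 kJ
For 5× the reaction as written: 5 × (−155) = −775 kJ

ΔH = −775 kJ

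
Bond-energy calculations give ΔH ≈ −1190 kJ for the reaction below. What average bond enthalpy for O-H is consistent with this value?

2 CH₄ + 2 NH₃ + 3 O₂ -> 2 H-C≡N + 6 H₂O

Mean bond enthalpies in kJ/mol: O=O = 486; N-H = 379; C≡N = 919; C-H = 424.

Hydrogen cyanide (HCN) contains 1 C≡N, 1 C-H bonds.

Let D be the O-H bond energy.
Σ(broken) = 8×424 + 6×379 + 3×486 = 7124
Σ(formed) = 2×919 + 2×424 + 12×D = 2686 + 12D
ΔH = Σ(broken) − Σ(formed) = (7124) − (2686 + 12D) = +4438 − 12D
Setting this equal to −1190 kJ gives 12D = 5628, so D = 469 kJ/mol.

D(O-H) ≈ 469 kJ/mol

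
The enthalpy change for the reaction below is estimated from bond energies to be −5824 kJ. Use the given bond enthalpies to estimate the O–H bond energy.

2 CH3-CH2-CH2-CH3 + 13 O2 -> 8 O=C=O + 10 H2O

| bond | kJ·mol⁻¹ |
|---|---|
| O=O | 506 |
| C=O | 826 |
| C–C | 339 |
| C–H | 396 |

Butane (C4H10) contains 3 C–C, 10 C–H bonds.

Let D be the O–H bond energy.
Σ(broken) = 6×339 + 20×396 + 13×506 = 16532
Σ(formed) = 16×826 + 20×D = 13216 + 20D
ΔH = Σ(broken) − Σ(formed) = (16532) − (13216 + 20D) = +3316 − 20D
Setting this equal to −5824 kJ gives 20D = 9140, so D = 457 kJ/mol.

D(O–H) ≈ 457 kJ/mol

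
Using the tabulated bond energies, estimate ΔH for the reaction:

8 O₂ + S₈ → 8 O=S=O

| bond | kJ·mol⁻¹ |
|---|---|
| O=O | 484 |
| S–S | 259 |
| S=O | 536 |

Bonds broken (reactants):
  O=O: 8 × 484 = 3872
  S–S: 8 × 259 = 2072
  Σ(broken) = 5944 kJ
Bonds formed (products):
  S=O: 16 × 536 = 8576
  Σ(formed) = 8576 kJ
ΔH = Σ(broken) − Σ(formed) = 5944 − 8576 = −2632 kJ

ΔH ≈ −2632 kJ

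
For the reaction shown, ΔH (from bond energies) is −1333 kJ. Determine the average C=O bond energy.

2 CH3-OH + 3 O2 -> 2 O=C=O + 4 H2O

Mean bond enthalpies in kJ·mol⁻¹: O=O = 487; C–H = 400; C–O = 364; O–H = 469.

D(C=O) ≈ 777 kJ/mol

Let D be the C=O bond energy.
Σ(broken) = 6×400 + 2×364 + 2×469 + 3×487 = 5527
Σ(formed) = 4×D + 8×469 = 3752 + 4D
ΔH = Σ(broken) − Σ(formed) = (5527) − (3752 + 4D) = +1775 − 4D
Setting this equal to −1333 kJ gives 4D = 3108, so D = 777 kJ/mol.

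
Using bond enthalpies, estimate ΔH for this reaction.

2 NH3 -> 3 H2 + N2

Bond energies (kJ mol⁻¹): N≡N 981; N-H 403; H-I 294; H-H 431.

Bonds broken (reactants):
  N-H: 6 × 403 = 2418
  Σ(broken) = 2418 kJ
Bonds formed (products):
  H-H: 3 × 431 = 1293
  N≡N: 1 × 981 = 981
  Σ(formed) = 2274 kJ
ΔH = Σ(broken) − Σ(formed) = 2418 − 2274 = +144 kJ

ΔH ≈ +144 kJ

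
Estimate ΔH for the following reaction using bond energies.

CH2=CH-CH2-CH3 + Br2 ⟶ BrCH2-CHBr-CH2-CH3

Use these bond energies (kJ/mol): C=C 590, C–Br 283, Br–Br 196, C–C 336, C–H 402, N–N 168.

Bonds broken (reactants):
  Br–Br: 1 × 196 = 196
  C–C: 2 × 336 = 672
  C–H: 8 × 402 = 3216
  C=C: 1 × 590 = 590
  Σ(broken) = 4674 kJ
Bonds formed (products):
  C–Br: 2 × 283 = 566
  C–C: 3 × 336 = 1008
  C–H: 8 × 402 = 3216
  Σ(formed) = 4790 kJ
ΔH = Σ(broken) − Σ(formed) = 4674 − 4790 = −116 kJ

ΔH ≈ −116 kJ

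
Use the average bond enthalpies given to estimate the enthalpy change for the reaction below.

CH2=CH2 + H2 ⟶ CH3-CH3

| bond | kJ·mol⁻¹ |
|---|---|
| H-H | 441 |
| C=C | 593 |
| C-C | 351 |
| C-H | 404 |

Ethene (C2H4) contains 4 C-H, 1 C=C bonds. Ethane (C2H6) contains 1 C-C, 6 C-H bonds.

Bonds broken (reactants):
  C-H: 4 × 404 = 1616
  C=C: 1 × 593 = 593
  H-H: 1 × 441 = 441
  Σ(broken) = 2650 kJ
Bonds formed (products):
  C-C: 1 × 351 = 351
  C-H: 6 × 404 = 2424
  Σ(formed) = 2775 kJ
ΔH = Σ(broken) − Σ(formed) = 2650 − 2775 = −125 kJ

ΔH ≈ −125 kJ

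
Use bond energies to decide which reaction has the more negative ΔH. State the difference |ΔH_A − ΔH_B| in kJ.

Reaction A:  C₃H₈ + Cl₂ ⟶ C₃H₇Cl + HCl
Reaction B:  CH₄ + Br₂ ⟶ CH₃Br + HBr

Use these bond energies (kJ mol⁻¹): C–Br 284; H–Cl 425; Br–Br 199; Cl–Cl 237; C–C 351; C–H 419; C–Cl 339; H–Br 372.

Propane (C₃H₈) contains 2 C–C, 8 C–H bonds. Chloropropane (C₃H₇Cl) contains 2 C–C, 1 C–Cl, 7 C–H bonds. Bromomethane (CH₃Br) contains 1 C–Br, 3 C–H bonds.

Reaction A, by 70 kJ

Reaction A:
  Bonds broken (reactants):
    C–C: 2 × 351 = 702
    C–H: 8 × 419 = 3352
    Cl–Cl: 1 × 237 = 237
    Σ(broken) = 4291 kJ
  Bonds formed (products):
    C–C: 2 × 351 = 702
    C–Cl: 1 × 339 = 339
    C–H: 7 × 419 = 2933
    H–Cl: 1 × 425 = 425
    Σ(formed) = 4399 kJ
  ΔH_A = 4291 − 4399 = −108 kJ
Reaction B:
  Bonds broken (reactants):
    Br–Br: 1 × 199 = 199
    C–H: 4 × 419 = 1676
    Σ(broken) = 1875 kJ
  Bonds formed (products):
    C–Br: 1 × 284 = 284
    C–H: 3 × 419 = 1257
    H–Br: 1 × 372 = 372
    Σ(formed) = 1913 kJ
  ΔH_B = 1875 − 1913 = −38 kJ
ΔH_A − ΔH_B = −70 kJ, so reaction A has the more negative ΔH; |ΔH_A − ΔH_B| = 70 kJ.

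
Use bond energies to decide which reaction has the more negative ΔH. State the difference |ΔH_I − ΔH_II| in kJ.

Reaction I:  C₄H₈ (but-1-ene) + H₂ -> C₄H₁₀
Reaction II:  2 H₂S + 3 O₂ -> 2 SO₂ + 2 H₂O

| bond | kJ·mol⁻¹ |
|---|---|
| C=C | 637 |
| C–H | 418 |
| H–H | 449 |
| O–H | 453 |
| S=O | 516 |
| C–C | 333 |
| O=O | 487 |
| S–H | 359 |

Reaction I:
  Bonds broken (reactants):
    C–C: 2 × 333 = 666
    C–H: 8 × 418 = 3344
    C=C: 1 × 637 = 637
    H–H: 1 × 449 = 449
    Σ(broken) = 5096 kJ
  Bonds formed (products):
    C–C: 3 × 333 = 999
    C–H: 10 × 418 = 4180
    Σ(formed) = 5179 kJ
  ΔH_I = 5096 − 5179 = −83 kJ
Reaction II:
  Bonds broken (reactants):
    O=O: 3 × 487 = 1461
    S–H: 4 × 359 = 1436
    Σ(broken) = 2897 kJ
  Bonds formed (products):
    O–H: 4 × 453 = 1812
    S=O: 4 × 516 = 2064
    Σ(formed) = 3876 kJ
  ΔH_II = 2897 − 3876 = −979 kJ
ΔH_I − ΔH_II = +896 kJ, so reaction II has the more negative ΔH; |ΔH_I − ΔH_II| = 896 kJ.

Reaction II, by 896 kJ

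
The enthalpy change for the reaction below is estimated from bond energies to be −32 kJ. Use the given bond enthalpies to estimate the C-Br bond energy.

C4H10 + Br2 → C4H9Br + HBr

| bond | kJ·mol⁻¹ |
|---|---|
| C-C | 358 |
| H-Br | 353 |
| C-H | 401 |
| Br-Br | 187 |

Let D be the C-Br bond energy.
Σ(broken) = 1×187 + 3×358 + 10×401 = 5271
Σ(formed) = 1×D + 3×358 + 9×401 + 1×353 = 5036 + D
ΔH = Σ(broken) − Σ(formed) = (5271) − (5036 + D) = +235 − D
Setting this equal to −32 kJ gives D = 267 kJ/mol.

D(C-Br) ≈ 267 kJ/mol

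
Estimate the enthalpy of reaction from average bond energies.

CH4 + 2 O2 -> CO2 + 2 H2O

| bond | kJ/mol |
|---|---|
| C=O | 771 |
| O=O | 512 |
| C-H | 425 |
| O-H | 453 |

Bonds broken (reactants):
  C-H: 4 × 425 = 1700
  O=O: 2 × 512 = 1024
  Σ(broken) = 2724 kJ
Bonds formed (products):
  C=O: 2 × 771 = 1542
  O-H: 4 × 453 = 1812
  Σ(formed) = 3354 kJ
ΔH = Σ(broken) − Σ(formed) = 2724 − 3354 = −630 kJ

ΔH ≈ −630 kJ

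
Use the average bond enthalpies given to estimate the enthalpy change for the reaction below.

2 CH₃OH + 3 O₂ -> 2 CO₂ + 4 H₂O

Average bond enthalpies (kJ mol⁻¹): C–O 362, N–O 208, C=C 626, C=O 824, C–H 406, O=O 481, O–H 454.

ΔH ≈ −1417 kJ

Bonds broken (reactants):
  C–H: 6 × 406 = 2436
  C–O: 2 × 362 = 724
  O–H: 2 × 454 = 908
  O=O: 3 × 481 = 1443
  Σ(broken) = 5511 kJ
Bonds formed (products):
  C=O: 4 × 824 = 3296
  O–H: 8 × 454 = 3632
  Σ(formed) = 6928 kJ
ΔH = Σ(broken) − Σ(formed) = 5511 − 6928 = −1417 kJ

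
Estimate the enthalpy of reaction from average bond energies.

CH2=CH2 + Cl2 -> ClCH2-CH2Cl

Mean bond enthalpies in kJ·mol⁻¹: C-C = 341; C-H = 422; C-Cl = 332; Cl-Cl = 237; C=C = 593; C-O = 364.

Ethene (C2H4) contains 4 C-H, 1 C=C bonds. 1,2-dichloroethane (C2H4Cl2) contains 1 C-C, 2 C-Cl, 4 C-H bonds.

Bonds broken (reactants):
  C-H: 4 × 422 = 1688
  C=C: 1 × 593 = 593
  Cl-Cl: 1 × 237 = 237
  Σ(broken) = 2518 kJ
Bonds formed (products):
  C-C: 1 × 341 = 341
  C-Cl: 2 × 332 = 664
  C-H: 4 × 422 = 1688
  Σ(formed) = 2693 kJ
ΔH = Σ(broken) − Σ(formed) = 2518 − 2693 = −175 kJ

ΔH ≈ −175 kJ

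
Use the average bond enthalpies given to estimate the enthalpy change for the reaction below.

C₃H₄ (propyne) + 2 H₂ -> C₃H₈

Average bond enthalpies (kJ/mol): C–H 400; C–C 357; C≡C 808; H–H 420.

ΔH ≈ −309 kJ

Bonds broken (reactants):
  C≡C: 1 × 808 = 808
  C–C: 1 × 357 = 357
  C–H: 4 × 400 = 1600
  H–H: 2 × 420 = 840
  Σ(broken) = 3605 kJ
Bonds formed (products):
  C–C: 2 × 357 = 714
  C–H: 8 × 400 = 3200
  Σ(formed) = 3914 kJ
ΔH = Σ(broken) − Σ(formed) = 3605 − 3914 = −309 kJ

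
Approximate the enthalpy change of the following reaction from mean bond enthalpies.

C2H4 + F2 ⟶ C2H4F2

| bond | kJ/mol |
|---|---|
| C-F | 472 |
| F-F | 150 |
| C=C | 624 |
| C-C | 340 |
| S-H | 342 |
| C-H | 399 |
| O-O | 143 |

ΔH ≈ −510 kJ

Bonds broken (reactants):
  C-H: 4 × 399 = 1596
  C=C: 1 × 624 = 624
  F-F: 1 × 150 = 150
  Σ(broken) = 2370 kJ
Bonds formed (products):
  C-C: 1 × 340 = 340
  C-F: 2 × 472 = 944
  C-H: 4 × 399 = 1596
  Σ(formed) = 2880 kJ
ΔH = Σ(broken) − Σ(formed) = 2370 − 2880 = −510 kJ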